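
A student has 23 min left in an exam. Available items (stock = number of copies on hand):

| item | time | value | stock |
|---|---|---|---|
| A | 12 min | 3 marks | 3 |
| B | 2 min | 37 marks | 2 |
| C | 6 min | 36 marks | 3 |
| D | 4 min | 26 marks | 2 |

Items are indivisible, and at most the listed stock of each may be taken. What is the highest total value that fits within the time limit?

182 marks

Best selections within time 23 and stock limits:
- 2×B + 3×C: time 22, value 182
- 2×B + 2×C + 1×D: time 20, value 172
Best: 182 marks.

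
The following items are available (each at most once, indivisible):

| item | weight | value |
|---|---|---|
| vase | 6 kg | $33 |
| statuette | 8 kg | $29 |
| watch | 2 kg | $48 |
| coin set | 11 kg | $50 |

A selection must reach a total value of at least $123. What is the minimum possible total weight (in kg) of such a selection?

19

Subsets with value ≥ 123, sorted by total weight:
- vase+watch+coin set: weight 19, value 131
- statuette+watch+coin set: weight 21, value 127
- vase+statuette+watch+coin set: weight 27, value 160
Minimum weight: 19 kg.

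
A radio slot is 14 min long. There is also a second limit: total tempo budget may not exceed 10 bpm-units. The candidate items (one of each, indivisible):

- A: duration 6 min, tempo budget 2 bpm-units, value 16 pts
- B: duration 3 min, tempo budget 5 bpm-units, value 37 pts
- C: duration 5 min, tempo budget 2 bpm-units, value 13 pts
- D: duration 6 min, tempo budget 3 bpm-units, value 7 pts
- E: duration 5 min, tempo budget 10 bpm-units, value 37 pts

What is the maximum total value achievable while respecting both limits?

Feasible sets respecting both limits:
- A+B+C: duration 14, tempo budget 9, value 66
- B+C+D: duration 14, tempo budget 10, value 57
- A+B: duration 9, tempo budget 7, value 53
- B+C: duration 8, tempo budget 7, value 50
Best: 66 pts.

66 pts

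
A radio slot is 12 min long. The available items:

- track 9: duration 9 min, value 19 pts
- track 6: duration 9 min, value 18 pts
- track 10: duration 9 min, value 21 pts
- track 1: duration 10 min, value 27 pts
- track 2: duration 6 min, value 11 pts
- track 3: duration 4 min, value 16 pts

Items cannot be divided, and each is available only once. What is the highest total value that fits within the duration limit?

Check high-value combinations within 12 min:
- track 1: duration 10, value 27
- track 2+track 3: duration 6+4=10, value 11+16=27
- track 10: duration 9, value 21
Best: 27 pts.

27 pts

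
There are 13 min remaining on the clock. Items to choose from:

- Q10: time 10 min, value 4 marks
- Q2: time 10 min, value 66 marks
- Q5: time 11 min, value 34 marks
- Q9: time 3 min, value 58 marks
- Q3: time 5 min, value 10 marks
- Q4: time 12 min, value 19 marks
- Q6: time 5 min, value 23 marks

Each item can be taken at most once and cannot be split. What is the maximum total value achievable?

Check high-value combinations within 13 min:
- Q2+Q9: time 10+3=13, value 66+58=124
- Q9+Q3+Q6: time 3+5+5=13, value 58+10+23=91
- Q9+Q6: time 3+5=8, value 58+23=81
Best: 124 marks.

124 marks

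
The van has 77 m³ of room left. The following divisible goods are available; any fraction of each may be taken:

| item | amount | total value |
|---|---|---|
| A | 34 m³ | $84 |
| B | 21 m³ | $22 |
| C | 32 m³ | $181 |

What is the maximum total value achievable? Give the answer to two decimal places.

Take in order of value per unit:
- C (181/32 per unit): all 32 → value 181, running total 181.00
- A (84/34 per unit): all 34 → value 84, running total 265.00
- B (22/21 per unit): 11 of 21 → value 11×22/21 = 11.5238, running total 276.52
Total 276.52.

276.52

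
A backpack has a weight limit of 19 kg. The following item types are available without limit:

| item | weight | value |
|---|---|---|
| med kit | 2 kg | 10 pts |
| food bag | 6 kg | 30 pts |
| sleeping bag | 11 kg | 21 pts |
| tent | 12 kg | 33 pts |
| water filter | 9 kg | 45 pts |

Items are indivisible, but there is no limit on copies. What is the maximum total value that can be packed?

Best value-per-unit is med kit at 10/2; filling with it alone gives 9×10 = 90.
Optimal mix: 5×med kit + 1×water filter → weight 19, value 95.

95 pts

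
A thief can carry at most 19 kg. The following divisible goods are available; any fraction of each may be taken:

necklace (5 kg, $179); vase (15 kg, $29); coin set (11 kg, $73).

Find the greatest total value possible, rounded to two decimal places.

257.80

Take in order of value per unit:
- necklace (179/5 per unit): all 5 → value 179, running total 179.00
- coin set (73/11 per unit): all 11 → value 73, running total 252.00
- vase (29/15 per unit): 3 of 15 → value 3×29/15 = 5.8000, running total 257.80
Total 257.80.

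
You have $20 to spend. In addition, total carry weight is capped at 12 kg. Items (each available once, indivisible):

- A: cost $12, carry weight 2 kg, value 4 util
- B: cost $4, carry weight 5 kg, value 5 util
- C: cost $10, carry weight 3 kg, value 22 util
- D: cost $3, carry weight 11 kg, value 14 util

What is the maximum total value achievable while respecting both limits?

27 util

Feasible sets respecting both limits:
- B+C: cost 14, carry weight 8, value 27
- C: cost 10, carry weight 3, value 22
- D: cost 3, carry weight 11, value 14
- A+B: cost 16, carry weight 7, value 9
Best: 27 util.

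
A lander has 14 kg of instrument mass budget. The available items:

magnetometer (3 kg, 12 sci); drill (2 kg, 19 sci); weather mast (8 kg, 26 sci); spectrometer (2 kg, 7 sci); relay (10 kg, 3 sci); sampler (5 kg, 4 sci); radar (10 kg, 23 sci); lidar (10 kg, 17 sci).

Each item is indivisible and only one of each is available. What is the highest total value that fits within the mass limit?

57 sci

Check high-value combinations within 14 kg:
- magnetometer+drill+weather mast: mass 3+2+8=13, value 12+19+26=57
- drill+weather mast+spectrometer: mass 2+8+2=12, value 19+26+7=52
- drill+spectrometer+radar: mass 2+2+10=14, value 19+7+23=49
- drill+weather mast: mass 2+8=10, value 19+26=45
- magnetometer+weather mast+spectrometer: mass 3+8+2=13, value 12+26+7=45
Best: 57 sci.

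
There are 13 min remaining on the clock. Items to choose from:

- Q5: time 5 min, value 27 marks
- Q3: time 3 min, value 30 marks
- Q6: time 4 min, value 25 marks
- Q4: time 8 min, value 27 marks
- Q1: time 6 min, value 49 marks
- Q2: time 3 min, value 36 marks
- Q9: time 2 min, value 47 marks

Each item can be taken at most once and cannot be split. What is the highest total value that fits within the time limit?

Check high-value combinations within 13 min:
- Q5+Q3+Q2+Q9: time 5+3+3+2=13, value 27+30+36+47=140
- Q3+Q6+Q2+Q9: time 3+4+3+2=12, value 30+25+36+47=138
- Q1+Q2+Q9: time 6+3+2=11, value 49+36+47=132
- Q3+Q1+Q9: time 3+6+2=11, value 30+49+47=126
Best: 140 marks.

140 marks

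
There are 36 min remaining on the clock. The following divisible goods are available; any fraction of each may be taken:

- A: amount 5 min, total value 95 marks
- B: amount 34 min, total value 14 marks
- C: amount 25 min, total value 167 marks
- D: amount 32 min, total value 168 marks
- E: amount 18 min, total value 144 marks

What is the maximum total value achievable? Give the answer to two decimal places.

Take in order of value per unit:
- A (95/5 per unit): all 5 → value 95, running total 95.00
- E (144/18 per unit): all 18 → value 144, running total 239.00
- C (167/25 per unit): 13 of 25 → value 13×167/25 = 86.8400, running total 325.84
Total 325.84.

325.84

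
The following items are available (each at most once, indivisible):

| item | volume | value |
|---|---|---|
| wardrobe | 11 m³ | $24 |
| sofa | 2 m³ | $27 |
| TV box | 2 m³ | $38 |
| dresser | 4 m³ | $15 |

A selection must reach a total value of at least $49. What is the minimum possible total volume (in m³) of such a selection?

Subsets with value ≥ 49, sorted by total volume:
- sofa+TV box: volume 4, value 65
- TV box+dresser: volume 6, value 53
- sofa+TV box+dresser: volume 8, value 80
Minimum volume: 4 m³.

4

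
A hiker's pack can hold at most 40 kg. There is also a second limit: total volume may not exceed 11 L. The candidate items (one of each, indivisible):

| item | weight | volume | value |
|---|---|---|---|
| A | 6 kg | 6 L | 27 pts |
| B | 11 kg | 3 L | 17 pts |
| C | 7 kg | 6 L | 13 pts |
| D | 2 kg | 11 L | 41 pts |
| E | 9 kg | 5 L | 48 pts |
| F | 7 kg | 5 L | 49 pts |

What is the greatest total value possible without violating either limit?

97 pts

Feasible sets respecting both limits:
- E+F: weight 16, volume 10, value 97
- A+F: weight 13, volume 11, value 76
- A+E: weight 15, volume 11, value 75
Best: 97 pts.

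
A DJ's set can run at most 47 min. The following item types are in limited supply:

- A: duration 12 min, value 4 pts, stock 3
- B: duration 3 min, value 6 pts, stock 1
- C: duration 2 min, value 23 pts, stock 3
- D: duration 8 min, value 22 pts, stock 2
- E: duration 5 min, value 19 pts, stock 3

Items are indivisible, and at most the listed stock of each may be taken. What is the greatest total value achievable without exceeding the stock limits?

176 pts

Top feasible selections:
- 1×B + 3×C + 2×D + 3×E: duration 40, value 176
- 3×C + 2×D + 3×E: duration 37, value 170
Best: 176 pts.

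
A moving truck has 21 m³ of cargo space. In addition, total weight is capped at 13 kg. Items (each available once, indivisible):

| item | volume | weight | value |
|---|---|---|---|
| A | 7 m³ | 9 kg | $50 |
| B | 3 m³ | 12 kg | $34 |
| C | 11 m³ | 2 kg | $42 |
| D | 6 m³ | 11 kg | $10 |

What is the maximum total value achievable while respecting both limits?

$92

Feasible sets respecting both limits:
- A+C: volume 18, weight 11, value 92
- C+D: volume 17, weight 13, value 52
- A: volume 7, weight 9, value 50
- C: volume 11, weight 2, value 42
Best: $92.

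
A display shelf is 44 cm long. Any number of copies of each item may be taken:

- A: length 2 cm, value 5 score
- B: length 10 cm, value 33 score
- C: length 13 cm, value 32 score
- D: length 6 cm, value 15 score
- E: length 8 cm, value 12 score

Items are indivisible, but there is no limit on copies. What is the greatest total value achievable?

Best value-per-unit is B at 33/10; filling with it alone gives 4×33 = 132.
Optimal mix: 2×A + 4×B → length 44, value 142.

142 score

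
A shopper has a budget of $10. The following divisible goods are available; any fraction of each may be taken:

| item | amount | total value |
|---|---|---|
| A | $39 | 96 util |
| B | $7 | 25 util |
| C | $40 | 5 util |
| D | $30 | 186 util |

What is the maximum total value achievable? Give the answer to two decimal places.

62.00

Take in order of value per unit:
- D (186/30 per unit): 10 of 30 → value 10×186/30 = 62.0000, running total 62.00
Total 62.00.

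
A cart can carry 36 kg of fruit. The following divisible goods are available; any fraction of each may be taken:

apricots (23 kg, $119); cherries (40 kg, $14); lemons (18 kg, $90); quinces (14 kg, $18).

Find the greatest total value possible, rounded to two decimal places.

Take in order of value per unit:
- apricots (119/23 per unit): all 23 → value 119, running total 119.00
- lemons (90/18 per unit): 13 of 18 → value 13×90/18 = 65.0000, running total 184.00
Total 184.00.

184.00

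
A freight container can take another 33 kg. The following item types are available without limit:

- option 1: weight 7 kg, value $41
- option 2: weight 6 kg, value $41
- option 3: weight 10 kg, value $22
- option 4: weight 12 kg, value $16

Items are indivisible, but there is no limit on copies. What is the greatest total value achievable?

Best value-per-unit is option 2 at 41/6; filling with it alone gives 5×41 = 205.
Optimal mix: 3×option 1 + 2×option 2 → weight 33, value 205.

$205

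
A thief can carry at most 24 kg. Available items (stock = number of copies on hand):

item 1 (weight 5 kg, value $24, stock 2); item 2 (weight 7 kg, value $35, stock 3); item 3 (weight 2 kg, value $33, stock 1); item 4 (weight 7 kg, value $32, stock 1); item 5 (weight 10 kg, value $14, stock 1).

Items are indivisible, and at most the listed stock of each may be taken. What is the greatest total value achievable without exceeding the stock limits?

Top feasible selections:
- 3×item 2 + 1×item 3: weight 23, value 138
- 2×item 2 + 1×item 3 + 1×item 4: weight 23, value 135
- 1×item 1 + 2×item 2 + 1×item 3: weight 21, value 127
Best: $138.

$138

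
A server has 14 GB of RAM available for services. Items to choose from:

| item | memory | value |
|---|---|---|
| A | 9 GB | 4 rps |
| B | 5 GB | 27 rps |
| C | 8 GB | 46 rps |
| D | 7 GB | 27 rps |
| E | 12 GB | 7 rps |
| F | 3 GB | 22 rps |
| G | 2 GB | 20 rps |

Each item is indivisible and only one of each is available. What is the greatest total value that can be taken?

Check high-value combinations within 14 GB:
- C+F+G: memory 8+3+2=13, value 46+22+20=88
- B+D+G: memory 5+7+2=14, value 27+27+20=74
- B+C: memory 5+8=13, value 27+46=73
Best: 88 rps.

88 rps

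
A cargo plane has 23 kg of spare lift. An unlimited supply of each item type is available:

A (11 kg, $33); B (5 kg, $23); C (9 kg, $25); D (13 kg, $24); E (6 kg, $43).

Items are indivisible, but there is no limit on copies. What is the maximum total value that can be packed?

Best value-per-unit is E at 43/6; filling with it alone gives 3×43 = 129.
Optimal mix: 1×B + 3×E → weight 23, value 152.

$152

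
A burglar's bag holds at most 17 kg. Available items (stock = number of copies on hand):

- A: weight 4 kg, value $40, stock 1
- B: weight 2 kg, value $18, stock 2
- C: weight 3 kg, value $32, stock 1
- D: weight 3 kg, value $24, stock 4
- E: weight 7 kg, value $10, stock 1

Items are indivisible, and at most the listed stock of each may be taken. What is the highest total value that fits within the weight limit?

$156

Best selections within weight 17 and stock limits:
- 1×A + 2×B + 1×C + 2×D: weight 17, value 156
- 1×A + 2×B + 3×D: weight 17, value 148
Best: $156.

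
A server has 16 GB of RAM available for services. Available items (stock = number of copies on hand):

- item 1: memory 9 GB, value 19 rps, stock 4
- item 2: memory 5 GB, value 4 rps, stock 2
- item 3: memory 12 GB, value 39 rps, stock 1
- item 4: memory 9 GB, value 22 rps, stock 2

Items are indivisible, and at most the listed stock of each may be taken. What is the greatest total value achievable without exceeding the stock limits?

39 rps

Top feasible selections:
- 1×item 3: memory 12, value 39
- 1×item 2 + 1×item 4: memory 14, value 26
- 1×item 1 + 1×item 2: memory 14, value 23
- 1×item 4: memory 9, value 22
Best: 39 rps.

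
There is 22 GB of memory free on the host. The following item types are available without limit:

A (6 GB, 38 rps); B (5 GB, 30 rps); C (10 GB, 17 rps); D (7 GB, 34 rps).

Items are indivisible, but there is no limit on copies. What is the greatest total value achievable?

136 rps

Best value-per-unit is A at 38/6; filling with it alone gives 3×38 = 114.
Optimal mix: 2×A + 2×B → memory 22, value 136.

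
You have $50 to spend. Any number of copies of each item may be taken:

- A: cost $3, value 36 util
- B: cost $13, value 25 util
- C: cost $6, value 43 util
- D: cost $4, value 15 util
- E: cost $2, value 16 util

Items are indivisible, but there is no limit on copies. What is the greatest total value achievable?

592 util

Best value-per-unit is A at 36/3; filling with it alone gives 16×36 = 576.
Optimal mix: 16×A + 1×E → cost 50, value 592.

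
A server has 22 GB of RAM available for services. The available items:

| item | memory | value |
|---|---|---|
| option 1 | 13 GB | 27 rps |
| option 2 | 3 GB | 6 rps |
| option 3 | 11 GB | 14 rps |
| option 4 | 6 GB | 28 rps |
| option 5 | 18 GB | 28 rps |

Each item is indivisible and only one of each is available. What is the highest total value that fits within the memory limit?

61 rps

This is a 0/1 knapsack; check combinations near the capacity.
- option 1+option 2+option 4: memory 13+3+6=22, value 27+6+28=61
- option 1+option 4: memory 13+6=19, value 27+28=55
- option 2+option 3+option 4: memory 3+11+6=20, value 6+14+28=48
- option 3+option 4: memory 11+6=17, value 14+28=42
- option 2+option 4: memory 3+6=9, value 6+28=34
Best: 61 rps.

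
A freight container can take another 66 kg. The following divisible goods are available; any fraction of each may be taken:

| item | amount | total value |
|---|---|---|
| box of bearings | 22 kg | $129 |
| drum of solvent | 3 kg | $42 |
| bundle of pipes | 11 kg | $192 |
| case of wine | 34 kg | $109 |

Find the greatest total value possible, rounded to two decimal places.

459.18

Take in order of value per unit:
- bundle of pipes (192/11 per unit): all 11 → value 192, running total 192.00
- drum of solvent (42/3 per unit): all 3 → value 42, running total 234.00
- box of bearings (129/22 per unit): all 22 → value 129, running total 363.00
- case of wine (109/34 per unit): 30 of 34 → value 30×109/34 = 96.1765, running total 459.18
Total 459.18.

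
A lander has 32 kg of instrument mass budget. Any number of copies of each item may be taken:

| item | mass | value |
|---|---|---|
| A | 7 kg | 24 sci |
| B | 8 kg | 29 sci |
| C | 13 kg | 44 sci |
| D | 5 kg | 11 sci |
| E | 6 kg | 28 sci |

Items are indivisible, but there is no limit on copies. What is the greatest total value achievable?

141 sci

Best value-per-unit is E at 28/6; filling with it alone gives 5×28 = 140.
Optimal mix: 1×B + 4×E → mass 32, value 141.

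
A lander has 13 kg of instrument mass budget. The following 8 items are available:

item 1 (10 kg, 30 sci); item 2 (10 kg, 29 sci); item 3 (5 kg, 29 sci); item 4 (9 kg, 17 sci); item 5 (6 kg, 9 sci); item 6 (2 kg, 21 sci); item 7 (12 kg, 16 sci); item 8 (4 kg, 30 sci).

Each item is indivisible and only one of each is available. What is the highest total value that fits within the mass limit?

80 sci

Check high-value combinations within 13 kg:
- item 3+item 6+item 8: mass 5+2+4=11, value 29+21+30=80
- item 5+item 6+item 8: mass 6+2+4=12, value 9+21+30=60
- item 3+item 8: mass 5+4=9, value 29+30=59
- item 3+item 5+item 6: mass 5+6+2=13, value 29+9+21=59
- item 6+item 8: mass 2+4=6, value 21+30=51
Best: 80 sci.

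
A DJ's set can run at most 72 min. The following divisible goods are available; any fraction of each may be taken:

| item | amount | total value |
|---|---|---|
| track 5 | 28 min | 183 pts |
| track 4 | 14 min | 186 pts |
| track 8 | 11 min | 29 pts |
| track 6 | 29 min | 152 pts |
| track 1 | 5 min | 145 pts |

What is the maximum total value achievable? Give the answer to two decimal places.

Take in order of value per unit:
- track 1 (145/5 per unit): all 5 → value 145, running total 145.00
- track 4 (186/14 per unit): all 14 → value 186, running total 331.00
- track 5 (183/28 per unit): all 28 → value 183, running total 514.00
- track 6 (152/29 per unit): 25 of 29 → value 25×152/29 = 131.0345, running total 645.03
Total 645.03.

645.03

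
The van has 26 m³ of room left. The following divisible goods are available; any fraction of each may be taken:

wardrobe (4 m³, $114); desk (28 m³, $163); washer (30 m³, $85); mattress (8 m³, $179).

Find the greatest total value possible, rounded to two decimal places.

Take in order of value per unit:
- wardrobe (114/4 per unit): all 4 → value 114, running total 114.00
- mattress (179/8 per unit): all 8 → value 179, running total 293.00
- desk (163/28 per unit): 14 of 28 → value 14×163/28 = 81.5000, running total 374.50
Total 374.50.

374.50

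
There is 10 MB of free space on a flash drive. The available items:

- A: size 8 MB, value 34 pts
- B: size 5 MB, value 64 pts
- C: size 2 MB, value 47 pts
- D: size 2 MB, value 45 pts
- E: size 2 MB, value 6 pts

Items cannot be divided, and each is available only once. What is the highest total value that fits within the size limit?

This is a 0/1 knapsack; check combinations near the capacity.
- B+C+D: size 5+2+2=9, value 64+47+45=156
- B+C+E: size 5+2+2=9, value 64+47+6=117
- B+D+E: size 5+2+2=9, value 64+45+6=115
- B+C: size 5+2=7, value 64+47=111
Best: 156 pts.

156 pts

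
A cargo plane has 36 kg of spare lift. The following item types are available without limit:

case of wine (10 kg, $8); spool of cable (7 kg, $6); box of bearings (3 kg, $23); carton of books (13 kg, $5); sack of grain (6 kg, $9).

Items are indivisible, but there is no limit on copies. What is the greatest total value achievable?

$276

Best value-per-unit is box of bearings at 23/3, and filling with it alone uses weight 12×3=36. No mix of the others beats 12×23 = 276.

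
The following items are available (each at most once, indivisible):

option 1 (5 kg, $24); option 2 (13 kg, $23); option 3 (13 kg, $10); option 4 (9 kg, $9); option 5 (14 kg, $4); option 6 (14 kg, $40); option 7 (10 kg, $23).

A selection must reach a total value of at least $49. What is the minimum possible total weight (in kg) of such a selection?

Subsets with value ≥ 49, sorted by total weight:
- option 1+option 6: weight 19, value 64
- option 4+option 6: weight 23, value 49
Minimum weight: 19 kg.

19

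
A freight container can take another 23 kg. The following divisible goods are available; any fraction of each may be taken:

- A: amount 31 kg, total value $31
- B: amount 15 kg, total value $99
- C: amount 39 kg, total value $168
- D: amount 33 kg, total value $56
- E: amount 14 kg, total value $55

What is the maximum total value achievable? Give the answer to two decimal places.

133.46

Take in order of value per unit:
- B (99/15 per unit): all 15 → value 99, running total 99.00
- C (168/39 per unit): 8 of 39 → value 8×168/39 = 34.4615, running total 133.46
Total 133.46.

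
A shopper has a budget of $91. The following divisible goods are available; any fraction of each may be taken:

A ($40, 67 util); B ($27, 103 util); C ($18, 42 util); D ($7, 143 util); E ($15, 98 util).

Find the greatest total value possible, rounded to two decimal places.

Take in order of value per unit:
- D (143/7 per unit): all 7 → value 143, running total 143.00
- E (98/15 per unit): all 15 → value 98, running total 241.00
- B (103/27 per unit): all 27 → value 103, running total 344.00
- C (42/18 per unit): all 18 → value 42, running total 386.00
- A (67/40 per unit): 24 of 40 → value 24×67/40 = 40.2000, running total 426.20
Total 426.20.

426.20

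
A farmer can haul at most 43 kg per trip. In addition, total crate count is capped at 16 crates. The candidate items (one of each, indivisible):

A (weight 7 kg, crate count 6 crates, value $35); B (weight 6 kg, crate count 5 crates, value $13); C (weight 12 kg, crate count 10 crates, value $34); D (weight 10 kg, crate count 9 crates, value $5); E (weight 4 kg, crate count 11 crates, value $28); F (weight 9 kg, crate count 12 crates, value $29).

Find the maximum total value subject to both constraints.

Feasible sets respecting both limits:
- A+C: weight 19, crate count 16, value 69
- A+B: weight 13, crate count 11, value 48
- B+C: weight 18, crate count 15, value 47
- B+E: weight 10, crate count 16, value 41
Best: $69.

$69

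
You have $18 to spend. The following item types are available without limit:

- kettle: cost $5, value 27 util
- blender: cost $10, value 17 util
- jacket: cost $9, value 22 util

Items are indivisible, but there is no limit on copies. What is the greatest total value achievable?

Best value-per-unit is kettle at 27/5, and filling with it alone uses cost 3×5=15. No mix of the others beats 3×27 = 81.

81 util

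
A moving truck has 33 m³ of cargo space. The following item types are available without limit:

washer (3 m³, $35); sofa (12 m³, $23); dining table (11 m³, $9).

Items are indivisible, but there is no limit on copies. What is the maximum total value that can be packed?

$385

Best value-per-unit is washer at 35/3, and filling with it alone uses volume 11×3=33. No mix of the others beats 11×35 = 385.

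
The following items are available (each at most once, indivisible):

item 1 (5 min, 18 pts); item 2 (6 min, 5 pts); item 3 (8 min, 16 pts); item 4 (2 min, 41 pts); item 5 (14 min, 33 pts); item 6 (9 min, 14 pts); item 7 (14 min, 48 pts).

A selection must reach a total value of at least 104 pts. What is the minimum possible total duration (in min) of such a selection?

Subsets with value ≥ 104, sorted by total duration:
- item 1+item 4+item 7: duration 21, value 107
- item 3+item 4+item 7: duration 24, value 105
Minimum duration: 21 min.

21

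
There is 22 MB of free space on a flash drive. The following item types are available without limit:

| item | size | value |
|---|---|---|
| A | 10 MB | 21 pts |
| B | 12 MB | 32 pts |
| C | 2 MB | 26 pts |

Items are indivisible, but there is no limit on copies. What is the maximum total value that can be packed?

286 pts

Best value-per-unit is C at 26/2, and filling with it alone uses size 11×2=22. No mix of the others beats 11×26 = 286.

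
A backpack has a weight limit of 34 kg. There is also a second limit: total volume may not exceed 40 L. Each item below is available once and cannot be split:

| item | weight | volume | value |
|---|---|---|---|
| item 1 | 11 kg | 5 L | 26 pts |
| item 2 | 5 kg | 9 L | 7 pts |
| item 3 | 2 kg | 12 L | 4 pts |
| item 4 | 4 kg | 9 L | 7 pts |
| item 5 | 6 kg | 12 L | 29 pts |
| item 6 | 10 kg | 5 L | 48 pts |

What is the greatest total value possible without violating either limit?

110 pts

Feasible sets respecting both limits:
- item 1+item 2+item 5+item 6: weight 32, volume 31, value 110
- item 1+item 4+item 5+item 6: weight 31, volume 31, value 110
- item 1+item 3+item 5+item 6: weight 29, volume 34, value 107
- item 1+item 5+item 6: weight 27, volume 22, value 103
Best: 110 pts.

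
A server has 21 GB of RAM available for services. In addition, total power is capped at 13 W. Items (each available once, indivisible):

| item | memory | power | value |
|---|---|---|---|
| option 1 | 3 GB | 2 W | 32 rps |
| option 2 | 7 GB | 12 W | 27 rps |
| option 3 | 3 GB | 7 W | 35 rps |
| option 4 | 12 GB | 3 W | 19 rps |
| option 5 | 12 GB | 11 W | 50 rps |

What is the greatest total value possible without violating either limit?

86 rps

Feasible sets respecting both limits:
- option 1+option 3+option 4: memory 18, power 12, value 86
- option 1+option 5: memory 15, power 13, value 82
- option 1+option 3: memory 6, power 9, value 67
Best: 86 rps.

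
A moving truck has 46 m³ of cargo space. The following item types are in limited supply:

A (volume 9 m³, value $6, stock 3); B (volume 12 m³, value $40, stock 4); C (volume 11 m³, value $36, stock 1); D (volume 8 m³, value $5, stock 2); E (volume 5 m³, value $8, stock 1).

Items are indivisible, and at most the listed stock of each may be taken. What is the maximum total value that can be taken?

$128

Top feasible selections:
- 3×B + 1×E: volume 41, value 128
- 1×A + 3×B: volume 45, value 126
- 3×B + 1×D: volume 44, value 125
- 2×B + 1×C + 1×E: volume 40, value 124
Best: $128.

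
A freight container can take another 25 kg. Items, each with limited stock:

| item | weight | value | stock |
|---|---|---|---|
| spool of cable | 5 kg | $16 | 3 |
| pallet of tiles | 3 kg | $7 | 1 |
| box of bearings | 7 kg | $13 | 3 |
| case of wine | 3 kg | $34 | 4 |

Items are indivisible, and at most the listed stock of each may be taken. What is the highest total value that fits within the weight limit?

$175

Top feasible selections:
- 2×spool of cable + 1×pallet of tiles + 4×case of wine: weight 25, value 175
- 2×spool of cable + 4×case of wine: weight 22, value 168
- 1×spool of cable + 1×box of bearings + 4×case of wine: weight 24, value 165
Best: $175.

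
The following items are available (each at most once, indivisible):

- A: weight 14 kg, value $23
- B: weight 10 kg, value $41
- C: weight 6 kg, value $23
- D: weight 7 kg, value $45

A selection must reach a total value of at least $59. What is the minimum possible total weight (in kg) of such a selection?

13

Subsets with value ≥ 59, sorted by total weight:
- C+D: weight 13, value 68
- B+C: weight 16, value 64
- B+D: weight 17, value 86
- A+D: weight 21, value 68
Minimum weight: 13 kg.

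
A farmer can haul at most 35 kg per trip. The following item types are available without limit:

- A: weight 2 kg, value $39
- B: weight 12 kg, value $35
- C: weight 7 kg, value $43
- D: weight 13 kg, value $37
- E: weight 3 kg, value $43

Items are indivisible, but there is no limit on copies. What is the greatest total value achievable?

$667

Best value-per-unit is A at 39/2; filling with it alone gives 17×39 = 663.
Optimal mix: 16×A + 1×E → weight 35, value 667.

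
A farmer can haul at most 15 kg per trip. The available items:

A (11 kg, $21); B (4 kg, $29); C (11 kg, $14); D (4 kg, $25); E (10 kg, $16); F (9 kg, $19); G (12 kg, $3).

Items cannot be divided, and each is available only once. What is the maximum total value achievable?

$54

Check high-value combinations within 15 kg:
- B+D: weight 4+4=8, value 29+25=54
- A+B: weight 11+4=15, value 21+29=50
- B+F: weight 4+9=13, value 29+19=48
- A+D: weight 11+4=15, value 21+25=46
Best: $54.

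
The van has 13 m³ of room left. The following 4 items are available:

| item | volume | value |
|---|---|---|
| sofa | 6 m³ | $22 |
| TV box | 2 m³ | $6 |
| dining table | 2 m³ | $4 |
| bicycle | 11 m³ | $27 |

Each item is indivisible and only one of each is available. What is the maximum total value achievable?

Check high-value combinations within 13 m³:
- TV box+bicycle: volume 2+11=13, value 6+27=33
- sofa+TV box+dining table: volume 6+2+2=10, value 22+6+4=32
- dining table+bicycle: volume 2+11=13, value 4+27=31
- sofa+TV box: volume 6+2=8, value 22+6=28
Best: $33.

$33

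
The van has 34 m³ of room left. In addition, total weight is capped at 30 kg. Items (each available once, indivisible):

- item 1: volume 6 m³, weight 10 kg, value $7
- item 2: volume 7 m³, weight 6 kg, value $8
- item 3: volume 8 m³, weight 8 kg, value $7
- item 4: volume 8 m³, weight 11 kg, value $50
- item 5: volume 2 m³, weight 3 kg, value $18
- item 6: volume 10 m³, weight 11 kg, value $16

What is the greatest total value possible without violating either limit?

Feasible sets respecting both limits:
- item 4+item 5+item 6: volume 20, weight 25, value 84
- item 1+item 2+item 4+item 5: volume 23, weight 30, value 83
- item 2+item 3+item 4+item 5: volume 25, weight 28, value 83
- item 2+item 4+item 5: volume 17, weight 20, value 76
Best: $84.

$84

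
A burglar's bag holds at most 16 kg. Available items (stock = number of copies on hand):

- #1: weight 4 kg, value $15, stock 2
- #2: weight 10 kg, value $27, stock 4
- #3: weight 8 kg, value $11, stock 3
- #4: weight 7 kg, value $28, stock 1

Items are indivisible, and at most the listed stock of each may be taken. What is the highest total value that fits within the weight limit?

Top feasible selections:
- 2×#1 + 1×#4: weight 15, value 58
- 1×#1 + 1×#4: weight 11, value 43
- 1×#1 + 1×#2: weight 14, value 42
- 2×#1 + 1×#3: weight 16, value 41
Best: $58.

$58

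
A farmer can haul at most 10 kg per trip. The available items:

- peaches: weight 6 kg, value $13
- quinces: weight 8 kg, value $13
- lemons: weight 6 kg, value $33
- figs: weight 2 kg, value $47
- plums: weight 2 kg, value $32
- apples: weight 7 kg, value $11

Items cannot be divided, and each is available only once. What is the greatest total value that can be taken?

$112

Check high-value combinations within 10 kg:
- lemons+figs+plums: weight 6+2+2=10, value 33+47+32=112
- peaches+figs+plums: weight 6+2+2=10, value 13+47+32=92
- lemons+figs: weight 6+2=8, value 33+47=80
Best: $112.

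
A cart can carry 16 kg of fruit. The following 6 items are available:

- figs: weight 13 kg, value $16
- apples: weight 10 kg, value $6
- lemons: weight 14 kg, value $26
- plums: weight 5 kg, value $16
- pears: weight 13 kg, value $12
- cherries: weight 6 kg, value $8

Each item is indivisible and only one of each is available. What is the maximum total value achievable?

$26

Check high-value combinations within 16 kg:
- lemons: weight 14, value 26
- plums+cherries: weight 5+6=11, value 16+8=24
- apples+plums: weight 10+5=15, value 6+16=22
- plums: weight 5, value 16
- figs: weight 13, value 16
Best: $26.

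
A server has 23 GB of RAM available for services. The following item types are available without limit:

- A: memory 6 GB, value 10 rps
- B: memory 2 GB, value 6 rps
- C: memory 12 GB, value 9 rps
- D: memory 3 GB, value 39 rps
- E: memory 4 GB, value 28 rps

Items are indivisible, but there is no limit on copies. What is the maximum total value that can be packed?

279 rps

Best value-per-unit is D at 39/3; filling with it alone gives 7×39 = 273.
Optimal mix: 1×B + 7×D → memory 23, value 279.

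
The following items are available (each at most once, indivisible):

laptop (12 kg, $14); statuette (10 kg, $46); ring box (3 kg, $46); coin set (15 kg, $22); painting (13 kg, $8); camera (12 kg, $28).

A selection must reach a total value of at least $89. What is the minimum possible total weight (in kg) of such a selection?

13

Subsets with value ≥ 89, sorted by total weight:
- statuette+ring box: weight 13, value 92
- statuette+ring box+camera: weight 25, value 120
Minimum weight: 13 kg.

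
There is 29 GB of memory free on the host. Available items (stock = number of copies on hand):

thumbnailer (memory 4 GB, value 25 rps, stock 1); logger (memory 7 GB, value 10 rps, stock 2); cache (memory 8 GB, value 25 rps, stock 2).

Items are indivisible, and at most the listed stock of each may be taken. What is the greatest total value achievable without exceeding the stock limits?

Top feasible selections:
- 1×thumbnailer + 1×logger + 2×cache: memory 27, value 85
- 1×thumbnailer + 2×cache: memory 20, value 75
- 1×thumbnailer + 2×logger + 1×cache: memory 26, value 70
Best: 85 rps.

85 rps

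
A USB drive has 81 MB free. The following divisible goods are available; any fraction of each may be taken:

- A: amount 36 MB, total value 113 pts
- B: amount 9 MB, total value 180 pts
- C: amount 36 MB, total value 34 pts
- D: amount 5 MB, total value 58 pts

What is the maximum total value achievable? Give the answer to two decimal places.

380.28

Take in order of value per unit:
- B (180/9 per unit): all 9 → value 180, running total 180.00
- D (58/5 per unit): all 5 → value 58, running total 238.00
- A (113/36 per unit): all 36 → value 113, running total 351.00
- C (34/36 per unit): 31 of 36 → value 31×34/36 = 29.2778, running total 380.28
Total 380.28.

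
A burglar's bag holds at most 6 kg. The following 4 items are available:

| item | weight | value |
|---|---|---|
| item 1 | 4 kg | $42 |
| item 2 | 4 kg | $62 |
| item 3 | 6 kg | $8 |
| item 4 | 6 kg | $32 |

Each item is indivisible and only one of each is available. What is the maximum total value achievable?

Check high-value combinations within 6 kg:
- item 2: weight 4, value 62
- item 1: weight 4, value 42
- item 4: weight 6, value 32
- item 3: weight 6, value 8
Best: $62.

$62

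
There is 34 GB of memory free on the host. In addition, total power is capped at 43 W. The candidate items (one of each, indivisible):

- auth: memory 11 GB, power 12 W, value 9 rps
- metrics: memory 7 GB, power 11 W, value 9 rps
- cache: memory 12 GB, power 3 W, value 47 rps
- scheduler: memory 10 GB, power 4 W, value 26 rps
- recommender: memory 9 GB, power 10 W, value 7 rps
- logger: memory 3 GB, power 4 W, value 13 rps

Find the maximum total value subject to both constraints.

Feasible sets respecting both limits:
- metrics+cache+scheduler+logger: memory 32, power 22, value 95
- cache+scheduler+recommender+logger: memory 34, power 21, value 93
- cache+scheduler+logger: memory 25, power 11, value 86
Best: 95 rps.

95 rps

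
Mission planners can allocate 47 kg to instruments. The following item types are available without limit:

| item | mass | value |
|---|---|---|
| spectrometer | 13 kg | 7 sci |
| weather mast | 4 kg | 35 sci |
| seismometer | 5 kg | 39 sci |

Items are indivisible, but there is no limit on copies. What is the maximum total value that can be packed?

397 sci

Best value-per-unit is weather mast at 35/4; filling with it alone gives 11×35 = 385.
Optimal mix: 8×weather mast + 3×seismometer → mass 47, value 397.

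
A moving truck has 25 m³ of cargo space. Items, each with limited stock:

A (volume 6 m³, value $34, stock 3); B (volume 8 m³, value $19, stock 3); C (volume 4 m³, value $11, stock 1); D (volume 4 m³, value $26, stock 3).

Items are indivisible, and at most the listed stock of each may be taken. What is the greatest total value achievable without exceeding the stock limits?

$146

Best selections within volume 25 and stock limits:
- 2×A + 3×D: volume 24, value 146
- 2×A + 1×C + 2×D: volume 24, value 131
- 3×A + 1×D: volume 22, value 128
Best: $146.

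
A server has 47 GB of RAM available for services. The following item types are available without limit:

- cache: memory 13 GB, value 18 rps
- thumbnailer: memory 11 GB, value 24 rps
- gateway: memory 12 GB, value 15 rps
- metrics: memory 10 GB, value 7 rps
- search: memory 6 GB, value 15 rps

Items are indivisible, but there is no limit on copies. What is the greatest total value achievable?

114 rps

Best value-per-unit is search at 15/6; filling with it alone gives 7×15 = 105.
Optimal mix: 1×thumbnailer + 6×search → memory 47, value 114.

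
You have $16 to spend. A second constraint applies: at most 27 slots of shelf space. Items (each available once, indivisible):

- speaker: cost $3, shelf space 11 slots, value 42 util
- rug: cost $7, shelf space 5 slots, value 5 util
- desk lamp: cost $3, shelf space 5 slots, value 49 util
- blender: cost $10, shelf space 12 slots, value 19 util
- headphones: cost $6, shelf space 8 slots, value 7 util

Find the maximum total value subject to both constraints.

98 util

Feasible sets respecting both limits:
- speaker+desk lamp+headphones: cost 12, shelf space 24, value 98
- speaker+rug+desk lamp: cost 13, shelf space 21, value 96
- speaker+desk lamp: cost 6, shelf space 16, value 91
- desk lamp+blender: cost 13, shelf space 17, value 68
Best: 98 util.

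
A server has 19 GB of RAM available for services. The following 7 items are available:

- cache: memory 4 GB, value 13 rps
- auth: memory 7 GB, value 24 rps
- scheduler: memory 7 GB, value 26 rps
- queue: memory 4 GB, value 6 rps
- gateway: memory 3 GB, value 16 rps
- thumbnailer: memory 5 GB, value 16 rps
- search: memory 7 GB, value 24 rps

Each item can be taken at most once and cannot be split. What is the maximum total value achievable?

71 rps

Check high-value combinations within 19 GB:
- cache+scheduler+gateway+thumbnailer: memory 4+7+3+5=19, value 13+26+16+16=71
- cache+auth+gateway+thumbnailer: memory 4+7+3+5=19, value 13+24+16+16=69
- cache+gateway+thumbnailer+search: memory 4+3+5+7=19, value 13+16+16+24=69
- auth+scheduler+gateway: memory 7+7+3=17, value 24+26+16=66
- scheduler+gateway+search: memory 7+3+7=17, value 26+16+24=66
Best: 71 rps.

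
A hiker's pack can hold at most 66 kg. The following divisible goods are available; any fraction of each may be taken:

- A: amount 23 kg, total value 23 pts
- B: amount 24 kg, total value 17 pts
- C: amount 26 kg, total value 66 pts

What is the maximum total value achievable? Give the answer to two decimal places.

101.04

Take in order of value per unit:
- C (66/26 per unit): all 26 → value 66, running total 66.00
- A (23/23 per unit): all 23 → value 23, running total 89.00
- B (17/24 per unit): 17 of 24 → value 17×17/24 = 12.0417, running total 101.04
Total 101.04.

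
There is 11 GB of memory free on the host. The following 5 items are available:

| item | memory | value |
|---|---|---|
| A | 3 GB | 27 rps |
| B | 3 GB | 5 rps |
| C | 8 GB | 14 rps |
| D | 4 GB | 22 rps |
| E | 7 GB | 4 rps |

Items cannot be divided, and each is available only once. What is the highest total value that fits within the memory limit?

54 rps

Check high-value combinations within 11 GB:
- A+B+D: memory 3+3+4=10, value 27+5+22=54
- A+D: memory 3+4=7, value 27+22=49
- A+C: memory 3+8=11, value 27+14=41
Best: 54 rps.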